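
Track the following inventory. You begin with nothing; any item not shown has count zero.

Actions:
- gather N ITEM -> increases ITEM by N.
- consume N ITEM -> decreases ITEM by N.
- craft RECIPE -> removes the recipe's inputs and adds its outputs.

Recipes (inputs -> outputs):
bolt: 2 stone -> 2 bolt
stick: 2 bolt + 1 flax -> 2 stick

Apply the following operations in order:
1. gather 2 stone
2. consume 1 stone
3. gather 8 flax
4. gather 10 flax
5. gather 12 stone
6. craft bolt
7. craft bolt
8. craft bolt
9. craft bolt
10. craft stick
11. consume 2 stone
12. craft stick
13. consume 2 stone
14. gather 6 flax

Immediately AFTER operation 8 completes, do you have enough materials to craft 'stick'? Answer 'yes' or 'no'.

Answer: yes

Derivation:
After 1 (gather 2 stone): stone=2
After 2 (consume 1 stone): stone=1
After 3 (gather 8 flax): flax=8 stone=1
After 4 (gather 10 flax): flax=18 stone=1
After 5 (gather 12 stone): flax=18 stone=13
After 6 (craft bolt): bolt=2 flax=18 stone=11
After 7 (craft bolt): bolt=4 flax=18 stone=9
After 8 (craft bolt): bolt=6 flax=18 stone=7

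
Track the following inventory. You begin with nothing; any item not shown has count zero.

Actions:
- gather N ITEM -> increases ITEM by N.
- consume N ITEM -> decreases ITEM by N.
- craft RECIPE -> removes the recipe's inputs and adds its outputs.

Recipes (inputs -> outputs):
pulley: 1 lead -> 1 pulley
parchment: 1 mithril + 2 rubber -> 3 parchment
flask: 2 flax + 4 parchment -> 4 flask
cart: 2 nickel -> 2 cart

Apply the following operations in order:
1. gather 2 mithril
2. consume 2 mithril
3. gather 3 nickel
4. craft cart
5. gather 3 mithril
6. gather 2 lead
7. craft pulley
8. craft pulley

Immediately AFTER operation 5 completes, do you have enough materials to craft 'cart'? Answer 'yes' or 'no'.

Answer: no

Derivation:
After 1 (gather 2 mithril): mithril=2
After 2 (consume 2 mithril): (empty)
After 3 (gather 3 nickel): nickel=3
After 4 (craft cart): cart=2 nickel=1
After 5 (gather 3 mithril): cart=2 mithril=3 nickel=1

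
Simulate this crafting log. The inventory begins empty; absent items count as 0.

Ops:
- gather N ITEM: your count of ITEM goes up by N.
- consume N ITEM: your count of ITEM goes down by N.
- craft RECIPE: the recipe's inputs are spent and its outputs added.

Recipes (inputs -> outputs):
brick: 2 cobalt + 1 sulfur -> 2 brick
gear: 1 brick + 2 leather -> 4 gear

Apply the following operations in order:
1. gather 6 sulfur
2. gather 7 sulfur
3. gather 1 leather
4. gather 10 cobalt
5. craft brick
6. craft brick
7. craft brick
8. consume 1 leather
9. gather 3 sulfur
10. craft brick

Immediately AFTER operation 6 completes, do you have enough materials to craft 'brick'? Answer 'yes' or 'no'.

Answer: yes

Derivation:
After 1 (gather 6 sulfur): sulfur=6
After 2 (gather 7 sulfur): sulfur=13
After 3 (gather 1 leather): leather=1 sulfur=13
After 4 (gather 10 cobalt): cobalt=10 leather=1 sulfur=13
After 5 (craft brick): brick=2 cobalt=8 leather=1 sulfur=12
After 6 (craft brick): brick=4 cobalt=6 leather=1 sulfur=11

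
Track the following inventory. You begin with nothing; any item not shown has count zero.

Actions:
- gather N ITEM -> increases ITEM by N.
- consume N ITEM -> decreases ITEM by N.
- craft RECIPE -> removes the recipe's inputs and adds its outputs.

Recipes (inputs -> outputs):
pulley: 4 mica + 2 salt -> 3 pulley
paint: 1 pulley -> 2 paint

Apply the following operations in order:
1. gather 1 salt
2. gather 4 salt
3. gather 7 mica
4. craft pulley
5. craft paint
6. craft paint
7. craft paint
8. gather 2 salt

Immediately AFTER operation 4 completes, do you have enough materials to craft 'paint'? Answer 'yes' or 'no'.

Answer: yes

Derivation:
After 1 (gather 1 salt): salt=1
After 2 (gather 4 salt): salt=5
After 3 (gather 7 mica): mica=7 salt=5
After 4 (craft pulley): mica=3 pulley=3 salt=3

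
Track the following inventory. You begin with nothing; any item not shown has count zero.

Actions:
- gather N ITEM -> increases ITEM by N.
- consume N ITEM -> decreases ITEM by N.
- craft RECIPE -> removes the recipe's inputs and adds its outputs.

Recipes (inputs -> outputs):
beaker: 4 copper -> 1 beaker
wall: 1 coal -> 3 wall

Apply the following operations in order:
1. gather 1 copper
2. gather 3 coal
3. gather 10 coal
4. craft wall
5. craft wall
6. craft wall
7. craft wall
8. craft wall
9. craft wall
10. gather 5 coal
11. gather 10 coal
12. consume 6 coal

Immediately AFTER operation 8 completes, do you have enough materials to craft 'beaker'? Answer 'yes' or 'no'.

Answer: no

Derivation:
After 1 (gather 1 copper): copper=1
After 2 (gather 3 coal): coal=3 copper=1
After 3 (gather 10 coal): coal=13 copper=1
After 4 (craft wall): coal=12 copper=1 wall=3
After 5 (craft wall): coal=11 copper=1 wall=6
After 6 (craft wall): coal=10 copper=1 wall=9
After 7 (craft wall): coal=9 copper=1 wall=12
After 8 (craft wall): coal=8 copper=1 wall=15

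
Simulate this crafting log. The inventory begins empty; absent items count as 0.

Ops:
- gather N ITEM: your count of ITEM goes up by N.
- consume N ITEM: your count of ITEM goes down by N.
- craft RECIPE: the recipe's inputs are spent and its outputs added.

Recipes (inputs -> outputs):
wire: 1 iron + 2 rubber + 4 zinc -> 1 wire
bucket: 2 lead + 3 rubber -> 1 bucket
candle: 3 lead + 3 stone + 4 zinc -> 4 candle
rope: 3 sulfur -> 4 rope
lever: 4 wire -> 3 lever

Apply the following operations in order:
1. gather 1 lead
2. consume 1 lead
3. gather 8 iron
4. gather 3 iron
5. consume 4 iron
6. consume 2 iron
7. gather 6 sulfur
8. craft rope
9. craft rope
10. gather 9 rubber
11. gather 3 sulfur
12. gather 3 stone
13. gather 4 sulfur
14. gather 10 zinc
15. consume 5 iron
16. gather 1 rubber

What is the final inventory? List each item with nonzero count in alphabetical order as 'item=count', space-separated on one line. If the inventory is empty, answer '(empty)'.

After 1 (gather 1 lead): lead=1
After 2 (consume 1 lead): (empty)
After 3 (gather 8 iron): iron=8
After 4 (gather 3 iron): iron=11
After 5 (consume 4 iron): iron=7
After 6 (consume 2 iron): iron=5
After 7 (gather 6 sulfur): iron=5 sulfur=6
After 8 (craft rope): iron=5 rope=4 sulfur=3
After 9 (craft rope): iron=5 rope=8
After 10 (gather 9 rubber): iron=5 rope=8 rubber=9
After 11 (gather 3 sulfur): iron=5 rope=8 rubber=9 sulfur=3
After 12 (gather 3 stone): iron=5 rope=8 rubber=9 stone=3 sulfur=3
After 13 (gather 4 sulfur): iron=5 rope=8 rubber=9 stone=3 sulfur=7
After 14 (gather 10 zinc): iron=5 rope=8 rubber=9 stone=3 sulfur=7 zinc=10
After 15 (consume 5 iron): rope=8 rubber=9 stone=3 sulfur=7 zinc=10
After 16 (gather 1 rubber): rope=8 rubber=10 stone=3 sulfur=7 zinc=10

Answer: rope=8 rubber=10 stone=3 sulfur=7 zinc=10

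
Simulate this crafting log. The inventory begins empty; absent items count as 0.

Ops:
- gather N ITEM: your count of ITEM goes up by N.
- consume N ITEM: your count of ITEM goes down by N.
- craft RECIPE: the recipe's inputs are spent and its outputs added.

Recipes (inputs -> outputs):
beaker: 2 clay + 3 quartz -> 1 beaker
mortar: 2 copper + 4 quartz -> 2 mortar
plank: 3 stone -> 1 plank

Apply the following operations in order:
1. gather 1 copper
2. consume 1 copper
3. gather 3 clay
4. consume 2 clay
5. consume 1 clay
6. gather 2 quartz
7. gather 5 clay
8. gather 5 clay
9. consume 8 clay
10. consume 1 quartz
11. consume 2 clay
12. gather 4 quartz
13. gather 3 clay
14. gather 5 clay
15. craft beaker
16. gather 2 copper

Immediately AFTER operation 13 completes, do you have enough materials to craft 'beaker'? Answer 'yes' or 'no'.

After 1 (gather 1 copper): copper=1
After 2 (consume 1 copper): (empty)
After 3 (gather 3 clay): clay=3
After 4 (consume 2 clay): clay=1
After 5 (consume 1 clay): (empty)
After 6 (gather 2 quartz): quartz=2
After 7 (gather 5 clay): clay=5 quartz=2
After 8 (gather 5 clay): clay=10 quartz=2
After 9 (consume 8 clay): clay=2 quartz=2
After 10 (consume 1 quartz): clay=2 quartz=1
After 11 (consume 2 clay): quartz=1
After 12 (gather 4 quartz): quartz=5
After 13 (gather 3 clay): clay=3 quartz=5

Answer: yes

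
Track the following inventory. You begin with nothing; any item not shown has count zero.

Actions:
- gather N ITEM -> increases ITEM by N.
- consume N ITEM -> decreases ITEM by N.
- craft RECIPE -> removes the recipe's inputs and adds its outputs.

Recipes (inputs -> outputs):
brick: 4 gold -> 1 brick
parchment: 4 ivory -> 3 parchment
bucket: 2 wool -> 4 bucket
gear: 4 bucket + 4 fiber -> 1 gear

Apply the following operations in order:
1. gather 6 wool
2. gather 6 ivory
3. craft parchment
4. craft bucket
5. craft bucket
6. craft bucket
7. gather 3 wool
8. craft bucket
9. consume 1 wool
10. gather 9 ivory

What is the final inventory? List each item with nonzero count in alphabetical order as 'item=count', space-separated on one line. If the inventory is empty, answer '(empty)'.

Answer: bucket=16 ivory=11 parchment=3

Derivation:
After 1 (gather 6 wool): wool=6
After 2 (gather 6 ivory): ivory=6 wool=6
After 3 (craft parchment): ivory=2 parchment=3 wool=6
After 4 (craft bucket): bucket=4 ivory=2 parchment=3 wool=4
After 5 (craft bucket): bucket=8 ivory=2 parchment=3 wool=2
After 6 (craft bucket): bucket=12 ivory=2 parchment=3
After 7 (gather 3 wool): bucket=12 ivory=2 parchment=3 wool=3
After 8 (craft bucket): bucket=16 ivory=2 parchment=3 wool=1
After 9 (consume 1 wool): bucket=16 ivory=2 parchment=3
After 10 (gather 9 ivory): bucket=16 ivory=11 parchment=3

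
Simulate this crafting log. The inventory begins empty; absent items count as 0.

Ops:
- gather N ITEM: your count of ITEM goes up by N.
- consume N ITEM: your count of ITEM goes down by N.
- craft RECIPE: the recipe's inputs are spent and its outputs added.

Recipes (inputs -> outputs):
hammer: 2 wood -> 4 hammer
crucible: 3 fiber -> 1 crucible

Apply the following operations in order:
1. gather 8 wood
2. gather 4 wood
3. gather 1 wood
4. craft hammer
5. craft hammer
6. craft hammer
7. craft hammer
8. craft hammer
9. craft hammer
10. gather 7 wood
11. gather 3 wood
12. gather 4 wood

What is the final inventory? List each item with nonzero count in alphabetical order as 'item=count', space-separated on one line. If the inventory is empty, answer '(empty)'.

Answer: hammer=24 wood=15

Derivation:
After 1 (gather 8 wood): wood=8
After 2 (gather 4 wood): wood=12
After 3 (gather 1 wood): wood=13
After 4 (craft hammer): hammer=4 wood=11
After 5 (craft hammer): hammer=8 wood=9
After 6 (craft hammer): hammer=12 wood=7
After 7 (craft hammer): hammer=16 wood=5
After 8 (craft hammer): hammer=20 wood=3
After 9 (craft hammer): hammer=24 wood=1
After 10 (gather 7 wood): hammer=24 wood=8
After 11 (gather 3 wood): hammer=24 wood=11
After 12 (gather 4 wood): hammer=24 wood=15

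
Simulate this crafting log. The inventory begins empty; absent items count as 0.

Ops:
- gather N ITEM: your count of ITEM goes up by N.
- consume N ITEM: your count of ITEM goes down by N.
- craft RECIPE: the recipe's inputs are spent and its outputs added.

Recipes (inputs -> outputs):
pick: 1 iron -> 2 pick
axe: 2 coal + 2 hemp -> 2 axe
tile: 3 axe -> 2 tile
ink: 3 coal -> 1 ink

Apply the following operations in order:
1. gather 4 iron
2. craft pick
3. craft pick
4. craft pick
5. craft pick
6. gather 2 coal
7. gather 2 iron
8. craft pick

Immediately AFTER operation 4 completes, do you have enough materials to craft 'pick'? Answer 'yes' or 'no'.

Answer: yes

Derivation:
After 1 (gather 4 iron): iron=4
After 2 (craft pick): iron=3 pick=2
After 3 (craft pick): iron=2 pick=4
After 4 (craft pick): iron=1 pick=6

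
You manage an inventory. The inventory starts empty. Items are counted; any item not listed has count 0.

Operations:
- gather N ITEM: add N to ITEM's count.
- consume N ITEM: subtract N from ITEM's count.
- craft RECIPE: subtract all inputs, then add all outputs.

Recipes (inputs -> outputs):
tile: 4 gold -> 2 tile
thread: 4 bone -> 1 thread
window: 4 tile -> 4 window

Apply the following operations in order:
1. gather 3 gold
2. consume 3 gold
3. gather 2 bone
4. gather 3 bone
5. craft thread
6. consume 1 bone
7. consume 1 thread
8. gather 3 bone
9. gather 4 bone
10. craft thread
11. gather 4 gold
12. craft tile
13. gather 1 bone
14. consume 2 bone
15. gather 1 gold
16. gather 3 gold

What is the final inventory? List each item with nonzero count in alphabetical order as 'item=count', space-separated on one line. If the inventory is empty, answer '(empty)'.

Answer: bone=2 gold=4 thread=1 tile=2

Derivation:
After 1 (gather 3 gold): gold=3
After 2 (consume 3 gold): (empty)
After 3 (gather 2 bone): bone=2
After 4 (gather 3 bone): bone=5
After 5 (craft thread): bone=1 thread=1
After 6 (consume 1 bone): thread=1
After 7 (consume 1 thread): (empty)
After 8 (gather 3 bone): bone=3
After 9 (gather 4 bone): bone=7
After 10 (craft thread): bone=3 thread=1
After 11 (gather 4 gold): bone=3 gold=4 thread=1
After 12 (craft tile): bone=3 thread=1 tile=2
After 13 (gather 1 bone): bone=4 thread=1 tile=2
After 14 (consume 2 bone): bone=2 thread=1 tile=2
After 15 (gather 1 gold): bone=2 gold=1 thread=1 tile=2
After 16 (gather 3 gold): bone=2 gold=4 thread=1 tile=2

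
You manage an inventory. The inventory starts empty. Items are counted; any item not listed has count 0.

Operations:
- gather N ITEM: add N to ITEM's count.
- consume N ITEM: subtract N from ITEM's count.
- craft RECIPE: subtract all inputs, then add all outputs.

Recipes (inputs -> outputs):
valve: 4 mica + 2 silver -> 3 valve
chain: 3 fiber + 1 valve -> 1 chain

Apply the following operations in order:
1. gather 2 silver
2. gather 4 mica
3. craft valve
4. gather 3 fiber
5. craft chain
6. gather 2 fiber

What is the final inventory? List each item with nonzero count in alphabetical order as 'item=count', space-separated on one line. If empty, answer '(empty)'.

After 1 (gather 2 silver): silver=2
After 2 (gather 4 mica): mica=4 silver=2
After 3 (craft valve): valve=3
After 4 (gather 3 fiber): fiber=3 valve=3
After 5 (craft chain): chain=1 valve=2
After 6 (gather 2 fiber): chain=1 fiber=2 valve=2

Answer: chain=1 fiber=2 valve=2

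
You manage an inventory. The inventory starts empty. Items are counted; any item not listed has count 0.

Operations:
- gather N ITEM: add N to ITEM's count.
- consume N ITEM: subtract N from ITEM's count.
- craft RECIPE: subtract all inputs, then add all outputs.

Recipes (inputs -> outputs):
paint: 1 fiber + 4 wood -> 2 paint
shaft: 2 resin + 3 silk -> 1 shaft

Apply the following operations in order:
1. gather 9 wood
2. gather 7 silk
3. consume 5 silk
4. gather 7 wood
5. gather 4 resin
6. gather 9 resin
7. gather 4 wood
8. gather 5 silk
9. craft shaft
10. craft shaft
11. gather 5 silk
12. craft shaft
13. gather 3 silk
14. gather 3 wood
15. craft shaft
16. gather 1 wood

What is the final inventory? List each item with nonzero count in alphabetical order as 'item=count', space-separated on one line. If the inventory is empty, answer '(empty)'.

After 1 (gather 9 wood): wood=9
After 2 (gather 7 silk): silk=7 wood=9
After 3 (consume 5 silk): silk=2 wood=9
After 4 (gather 7 wood): silk=2 wood=16
After 5 (gather 4 resin): resin=4 silk=2 wood=16
After 6 (gather 9 resin): resin=13 silk=2 wood=16
After 7 (gather 4 wood): resin=13 silk=2 wood=20
After 8 (gather 5 silk): resin=13 silk=7 wood=20
After 9 (craft shaft): resin=11 shaft=1 silk=4 wood=20
After 10 (craft shaft): resin=9 shaft=2 silk=1 wood=20
After 11 (gather 5 silk): resin=9 shaft=2 silk=6 wood=20
After 12 (craft shaft): resin=7 shaft=3 silk=3 wood=20
After 13 (gather 3 silk): resin=7 shaft=3 silk=6 wood=20
After 14 (gather 3 wood): resin=7 shaft=3 silk=6 wood=23
After 15 (craft shaft): resin=5 shaft=4 silk=3 wood=23
After 16 (gather 1 wood): resin=5 shaft=4 silk=3 wood=24

Answer: resin=5 shaft=4 silk=3 wood=24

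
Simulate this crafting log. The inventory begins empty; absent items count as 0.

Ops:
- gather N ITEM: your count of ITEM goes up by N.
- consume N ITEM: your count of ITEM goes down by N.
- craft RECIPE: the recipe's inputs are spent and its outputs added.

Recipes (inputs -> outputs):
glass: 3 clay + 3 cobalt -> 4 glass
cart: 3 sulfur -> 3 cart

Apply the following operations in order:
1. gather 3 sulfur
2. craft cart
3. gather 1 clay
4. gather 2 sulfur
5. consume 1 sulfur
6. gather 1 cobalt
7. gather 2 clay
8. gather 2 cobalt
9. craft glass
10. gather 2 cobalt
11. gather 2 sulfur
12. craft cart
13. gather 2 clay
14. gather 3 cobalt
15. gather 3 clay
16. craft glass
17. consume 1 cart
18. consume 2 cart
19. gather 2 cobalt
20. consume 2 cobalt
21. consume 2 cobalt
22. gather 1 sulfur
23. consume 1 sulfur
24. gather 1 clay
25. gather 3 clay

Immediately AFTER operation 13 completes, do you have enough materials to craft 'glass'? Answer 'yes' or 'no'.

Answer: no

Derivation:
After 1 (gather 3 sulfur): sulfur=3
After 2 (craft cart): cart=3
After 3 (gather 1 clay): cart=3 clay=1
After 4 (gather 2 sulfur): cart=3 clay=1 sulfur=2
After 5 (consume 1 sulfur): cart=3 clay=1 sulfur=1
After 6 (gather 1 cobalt): cart=3 clay=1 cobalt=1 sulfur=1
After 7 (gather 2 clay): cart=3 clay=3 cobalt=1 sulfur=1
After 8 (gather 2 cobalt): cart=3 clay=3 cobalt=3 sulfur=1
After 9 (craft glass): cart=3 glass=4 sulfur=1
After 10 (gather 2 cobalt): cart=3 cobalt=2 glass=4 sulfur=1
After 11 (gather 2 sulfur): cart=3 cobalt=2 glass=4 sulfur=3
After 12 (craft cart): cart=6 cobalt=2 glass=4
After 13 (gather 2 clay): cart=6 clay=2 cobalt=2 glass=4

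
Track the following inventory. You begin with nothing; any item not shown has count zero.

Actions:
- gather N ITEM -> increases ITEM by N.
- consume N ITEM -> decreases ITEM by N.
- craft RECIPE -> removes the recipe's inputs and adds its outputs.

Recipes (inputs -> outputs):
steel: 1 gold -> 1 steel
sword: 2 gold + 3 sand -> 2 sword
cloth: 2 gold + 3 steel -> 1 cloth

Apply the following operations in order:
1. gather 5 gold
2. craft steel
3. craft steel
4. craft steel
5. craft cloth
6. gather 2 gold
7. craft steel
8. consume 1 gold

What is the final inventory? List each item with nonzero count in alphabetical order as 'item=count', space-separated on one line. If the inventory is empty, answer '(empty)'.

After 1 (gather 5 gold): gold=5
After 2 (craft steel): gold=4 steel=1
After 3 (craft steel): gold=3 steel=2
After 4 (craft steel): gold=2 steel=3
After 5 (craft cloth): cloth=1
After 6 (gather 2 gold): cloth=1 gold=2
After 7 (craft steel): cloth=1 gold=1 steel=1
After 8 (consume 1 gold): cloth=1 steel=1

Answer: cloth=1 steel=1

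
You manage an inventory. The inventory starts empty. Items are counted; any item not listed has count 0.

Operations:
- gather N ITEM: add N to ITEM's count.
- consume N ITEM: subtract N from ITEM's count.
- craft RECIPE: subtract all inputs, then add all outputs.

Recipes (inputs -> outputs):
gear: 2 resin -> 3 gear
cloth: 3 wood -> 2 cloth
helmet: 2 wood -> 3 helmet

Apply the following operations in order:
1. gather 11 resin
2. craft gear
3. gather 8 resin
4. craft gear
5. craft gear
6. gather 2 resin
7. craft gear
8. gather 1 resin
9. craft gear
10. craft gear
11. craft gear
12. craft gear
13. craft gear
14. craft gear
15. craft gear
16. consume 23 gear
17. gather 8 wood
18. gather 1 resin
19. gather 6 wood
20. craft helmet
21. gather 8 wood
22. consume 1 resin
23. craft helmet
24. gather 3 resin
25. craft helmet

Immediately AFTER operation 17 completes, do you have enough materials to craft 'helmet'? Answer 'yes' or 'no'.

After 1 (gather 11 resin): resin=11
After 2 (craft gear): gear=3 resin=9
After 3 (gather 8 resin): gear=3 resin=17
After 4 (craft gear): gear=6 resin=15
After 5 (craft gear): gear=9 resin=13
After 6 (gather 2 resin): gear=9 resin=15
After 7 (craft gear): gear=12 resin=13
After 8 (gather 1 resin): gear=12 resin=14
After 9 (craft gear): gear=15 resin=12
After 10 (craft gear): gear=18 resin=10
After 11 (craft gear): gear=21 resin=8
After 12 (craft gear): gear=24 resin=6
After 13 (craft gear): gear=27 resin=4
After 14 (craft gear): gear=30 resin=2
After 15 (craft gear): gear=33
After 16 (consume 23 gear): gear=10
After 17 (gather 8 wood): gear=10 wood=8

Answer: yes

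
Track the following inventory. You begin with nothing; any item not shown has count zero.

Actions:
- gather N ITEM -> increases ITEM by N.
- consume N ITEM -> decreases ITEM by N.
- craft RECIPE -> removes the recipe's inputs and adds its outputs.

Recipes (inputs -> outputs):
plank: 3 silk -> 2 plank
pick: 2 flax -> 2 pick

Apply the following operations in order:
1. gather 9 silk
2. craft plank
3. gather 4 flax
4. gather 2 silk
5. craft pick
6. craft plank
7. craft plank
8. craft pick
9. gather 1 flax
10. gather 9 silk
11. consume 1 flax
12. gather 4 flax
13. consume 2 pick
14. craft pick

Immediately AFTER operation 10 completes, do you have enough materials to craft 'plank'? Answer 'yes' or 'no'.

Answer: yes

Derivation:
After 1 (gather 9 silk): silk=9
After 2 (craft plank): plank=2 silk=6
After 3 (gather 4 flax): flax=4 plank=2 silk=6
After 4 (gather 2 silk): flax=4 plank=2 silk=8
After 5 (craft pick): flax=2 pick=2 plank=2 silk=8
After 6 (craft plank): flax=2 pick=2 plank=4 silk=5
After 7 (craft plank): flax=2 pick=2 plank=6 silk=2
After 8 (craft pick): pick=4 plank=6 silk=2
After 9 (gather 1 flax): flax=1 pick=4 plank=6 silk=2
After 10 (gather 9 silk): flax=1 pick=4 plank=6 silk=11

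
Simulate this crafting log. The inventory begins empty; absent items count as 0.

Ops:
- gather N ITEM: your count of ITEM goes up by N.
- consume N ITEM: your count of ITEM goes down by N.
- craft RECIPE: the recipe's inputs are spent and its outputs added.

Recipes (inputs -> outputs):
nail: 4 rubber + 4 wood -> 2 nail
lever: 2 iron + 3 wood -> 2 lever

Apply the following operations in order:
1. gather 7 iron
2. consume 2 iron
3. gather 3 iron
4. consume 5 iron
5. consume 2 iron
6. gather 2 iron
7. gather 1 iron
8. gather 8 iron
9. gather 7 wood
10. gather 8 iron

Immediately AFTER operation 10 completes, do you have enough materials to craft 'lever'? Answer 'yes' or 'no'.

After 1 (gather 7 iron): iron=7
After 2 (consume 2 iron): iron=5
After 3 (gather 3 iron): iron=8
After 4 (consume 5 iron): iron=3
After 5 (consume 2 iron): iron=1
After 6 (gather 2 iron): iron=3
After 7 (gather 1 iron): iron=4
After 8 (gather 8 iron): iron=12
After 9 (gather 7 wood): iron=12 wood=7
After 10 (gather 8 iron): iron=20 wood=7

Answer: yes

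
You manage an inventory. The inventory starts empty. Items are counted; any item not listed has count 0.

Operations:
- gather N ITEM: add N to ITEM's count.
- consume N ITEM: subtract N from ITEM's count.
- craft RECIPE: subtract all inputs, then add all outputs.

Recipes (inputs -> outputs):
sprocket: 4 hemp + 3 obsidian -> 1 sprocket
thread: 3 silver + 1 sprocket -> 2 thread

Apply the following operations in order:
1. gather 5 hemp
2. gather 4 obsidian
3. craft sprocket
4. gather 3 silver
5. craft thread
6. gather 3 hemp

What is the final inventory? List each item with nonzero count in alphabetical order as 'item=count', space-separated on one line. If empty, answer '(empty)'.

Answer: hemp=4 obsidian=1 thread=2

Derivation:
After 1 (gather 5 hemp): hemp=5
After 2 (gather 4 obsidian): hemp=5 obsidian=4
After 3 (craft sprocket): hemp=1 obsidian=1 sprocket=1
After 4 (gather 3 silver): hemp=1 obsidian=1 silver=3 sprocket=1
After 5 (craft thread): hemp=1 obsidian=1 thread=2
After 6 (gather 3 hemp): hemp=4 obsidian=1 thread=2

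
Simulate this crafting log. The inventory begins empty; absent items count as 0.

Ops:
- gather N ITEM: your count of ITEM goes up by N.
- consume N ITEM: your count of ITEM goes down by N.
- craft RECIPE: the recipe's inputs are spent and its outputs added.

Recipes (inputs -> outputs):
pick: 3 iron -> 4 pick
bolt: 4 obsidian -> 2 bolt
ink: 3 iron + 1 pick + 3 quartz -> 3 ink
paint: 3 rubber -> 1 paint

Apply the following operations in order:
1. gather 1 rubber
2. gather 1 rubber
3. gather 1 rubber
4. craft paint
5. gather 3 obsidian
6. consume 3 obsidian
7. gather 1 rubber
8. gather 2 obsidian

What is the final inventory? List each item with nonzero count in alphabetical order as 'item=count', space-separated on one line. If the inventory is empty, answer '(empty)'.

Answer: obsidian=2 paint=1 rubber=1

Derivation:
After 1 (gather 1 rubber): rubber=1
After 2 (gather 1 rubber): rubber=2
After 3 (gather 1 rubber): rubber=3
After 4 (craft paint): paint=1
After 5 (gather 3 obsidian): obsidian=3 paint=1
After 6 (consume 3 obsidian): paint=1
After 7 (gather 1 rubber): paint=1 rubber=1
After 8 (gather 2 obsidian): obsidian=2 paint=1 rubber=1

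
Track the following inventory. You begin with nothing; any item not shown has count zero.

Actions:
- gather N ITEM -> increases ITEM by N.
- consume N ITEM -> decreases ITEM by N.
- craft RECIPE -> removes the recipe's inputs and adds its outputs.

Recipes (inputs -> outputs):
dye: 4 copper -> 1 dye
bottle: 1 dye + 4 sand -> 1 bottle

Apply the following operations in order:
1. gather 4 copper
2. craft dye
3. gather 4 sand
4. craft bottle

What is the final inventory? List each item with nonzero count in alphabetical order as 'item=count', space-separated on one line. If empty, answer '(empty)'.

After 1 (gather 4 copper): copper=4
After 2 (craft dye): dye=1
After 3 (gather 4 sand): dye=1 sand=4
After 4 (craft bottle): bottle=1

Answer: bottle=1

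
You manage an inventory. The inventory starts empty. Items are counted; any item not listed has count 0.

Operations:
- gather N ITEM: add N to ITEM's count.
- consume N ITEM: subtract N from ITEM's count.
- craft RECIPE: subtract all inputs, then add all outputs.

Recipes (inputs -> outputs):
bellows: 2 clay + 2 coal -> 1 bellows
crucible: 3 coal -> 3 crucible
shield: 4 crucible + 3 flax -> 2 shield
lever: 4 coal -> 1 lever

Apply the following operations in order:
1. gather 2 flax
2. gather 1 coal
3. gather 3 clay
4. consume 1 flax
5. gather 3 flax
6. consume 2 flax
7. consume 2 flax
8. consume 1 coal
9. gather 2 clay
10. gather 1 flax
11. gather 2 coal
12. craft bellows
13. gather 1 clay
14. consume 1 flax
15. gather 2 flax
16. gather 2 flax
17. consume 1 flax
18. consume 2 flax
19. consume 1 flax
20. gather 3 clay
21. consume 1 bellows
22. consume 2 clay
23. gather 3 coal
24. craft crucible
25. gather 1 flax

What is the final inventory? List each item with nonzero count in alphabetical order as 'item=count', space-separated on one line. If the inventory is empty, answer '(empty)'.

After 1 (gather 2 flax): flax=2
After 2 (gather 1 coal): coal=1 flax=2
After 3 (gather 3 clay): clay=3 coal=1 flax=2
After 4 (consume 1 flax): clay=3 coal=1 flax=1
After 5 (gather 3 flax): clay=3 coal=1 flax=4
After 6 (consume 2 flax): clay=3 coal=1 flax=2
After 7 (consume 2 flax): clay=3 coal=1
After 8 (consume 1 coal): clay=3
After 9 (gather 2 clay): clay=5
After 10 (gather 1 flax): clay=5 flax=1
After 11 (gather 2 coal): clay=5 coal=2 flax=1
After 12 (craft bellows): bellows=1 clay=3 flax=1
After 13 (gather 1 clay): bellows=1 clay=4 flax=1
After 14 (consume 1 flax): bellows=1 clay=4
After 15 (gather 2 flax): bellows=1 clay=4 flax=2
After 16 (gather 2 flax): bellows=1 clay=4 flax=4
After 17 (consume 1 flax): bellows=1 clay=4 flax=3
After 18 (consume 2 flax): bellows=1 clay=4 flax=1
After 19 (consume 1 flax): bellows=1 clay=4
After 20 (gather 3 clay): bellows=1 clay=7
After 21 (consume 1 bellows): clay=7
After 22 (consume 2 clay): clay=5
After 23 (gather 3 coal): clay=5 coal=3
After 24 (craft crucible): clay=5 crucible=3
After 25 (gather 1 flax): clay=5 crucible=3 flax=1

Answer: clay=5 crucible=3 flax=1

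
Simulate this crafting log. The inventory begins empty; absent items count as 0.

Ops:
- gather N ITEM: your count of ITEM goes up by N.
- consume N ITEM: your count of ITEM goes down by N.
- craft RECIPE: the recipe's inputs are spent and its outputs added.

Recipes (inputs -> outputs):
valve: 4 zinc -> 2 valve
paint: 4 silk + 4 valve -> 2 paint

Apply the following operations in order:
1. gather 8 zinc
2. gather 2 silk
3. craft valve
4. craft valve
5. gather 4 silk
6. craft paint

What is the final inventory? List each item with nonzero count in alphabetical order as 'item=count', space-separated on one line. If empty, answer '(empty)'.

Answer: paint=2 silk=2

Derivation:
After 1 (gather 8 zinc): zinc=8
After 2 (gather 2 silk): silk=2 zinc=8
After 3 (craft valve): silk=2 valve=2 zinc=4
After 4 (craft valve): silk=2 valve=4
After 5 (gather 4 silk): silk=6 valve=4
After 6 (craft paint): paint=2 silk=2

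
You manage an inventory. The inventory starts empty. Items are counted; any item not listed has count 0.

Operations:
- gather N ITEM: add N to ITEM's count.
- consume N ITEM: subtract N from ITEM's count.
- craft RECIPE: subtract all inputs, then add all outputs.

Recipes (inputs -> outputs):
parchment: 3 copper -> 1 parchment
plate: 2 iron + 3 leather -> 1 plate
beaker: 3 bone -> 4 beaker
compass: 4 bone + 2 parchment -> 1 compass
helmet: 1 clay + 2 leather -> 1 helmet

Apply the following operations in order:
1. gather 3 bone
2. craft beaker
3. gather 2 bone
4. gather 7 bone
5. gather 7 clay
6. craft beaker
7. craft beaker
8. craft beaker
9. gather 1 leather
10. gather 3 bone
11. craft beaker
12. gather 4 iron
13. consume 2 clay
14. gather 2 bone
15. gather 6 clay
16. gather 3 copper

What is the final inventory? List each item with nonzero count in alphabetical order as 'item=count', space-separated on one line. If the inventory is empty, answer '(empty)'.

Answer: beaker=20 bone=2 clay=11 copper=3 iron=4 leather=1

Derivation:
After 1 (gather 3 bone): bone=3
After 2 (craft beaker): beaker=4
After 3 (gather 2 bone): beaker=4 bone=2
After 4 (gather 7 bone): beaker=4 bone=9
After 5 (gather 7 clay): beaker=4 bone=9 clay=7
After 6 (craft beaker): beaker=8 bone=6 clay=7
After 7 (craft beaker): beaker=12 bone=3 clay=7
After 8 (craft beaker): beaker=16 clay=7
After 9 (gather 1 leather): beaker=16 clay=7 leather=1
After 10 (gather 3 bone): beaker=16 bone=3 clay=7 leather=1
After 11 (craft beaker): beaker=20 clay=7 leather=1
After 12 (gather 4 iron): beaker=20 clay=7 iron=4 leather=1
After 13 (consume 2 clay): beaker=20 clay=5 iron=4 leather=1
After 14 (gather 2 bone): beaker=20 bone=2 clay=5 iron=4 leather=1
After 15 (gather 6 clay): beaker=20 bone=2 clay=11 iron=4 leather=1
After 16 (gather 3 copper): beaker=20 bone=2 clay=11 copper=3 iron=4 leather=1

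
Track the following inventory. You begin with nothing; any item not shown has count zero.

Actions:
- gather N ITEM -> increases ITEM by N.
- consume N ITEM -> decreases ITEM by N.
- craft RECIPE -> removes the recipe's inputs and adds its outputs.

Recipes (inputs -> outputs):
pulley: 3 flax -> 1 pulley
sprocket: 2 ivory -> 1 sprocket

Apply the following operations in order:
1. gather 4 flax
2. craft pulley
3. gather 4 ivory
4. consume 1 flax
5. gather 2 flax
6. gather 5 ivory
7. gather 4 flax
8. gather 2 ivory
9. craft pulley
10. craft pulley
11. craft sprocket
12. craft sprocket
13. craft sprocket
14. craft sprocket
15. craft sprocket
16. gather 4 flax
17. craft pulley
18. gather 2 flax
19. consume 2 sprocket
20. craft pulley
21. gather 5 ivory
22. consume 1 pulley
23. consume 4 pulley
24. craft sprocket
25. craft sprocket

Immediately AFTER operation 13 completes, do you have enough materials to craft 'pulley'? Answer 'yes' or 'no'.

After 1 (gather 4 flax): flax=4
After 2 (craft pulley): flax=1 pulley=1
After 3 (gather 4 ivory): flax=1 ivory=4 pulley=1
After 4 (consume 1 flax): ivory=4 pulley=1
After 5 (gather 2 flax): flax=2 ivory=4 pulley=1
After 6 (gather 5 ivory): flax=2 ivory=9 pulley=1
After 7 (gather 4 flax): flax=6 ivory=9 pulley=1
After 8 (gather 2 ivory): flax=6 ivory=11 pulley=1
After 9 (craft pulley): flax=3 ivory=11 pulley=2
After 10 (craft pulley): ivory=11 pulley=3
After 11 (craft sprocket): ivory=9 pulley=3 sprocket=1
After 12 (craft sprocket): ivory=7 pulley=3 sprocket=2
After 13 (craft sprocket): ivory=5 pulley=3 sprocket=3

Answer: no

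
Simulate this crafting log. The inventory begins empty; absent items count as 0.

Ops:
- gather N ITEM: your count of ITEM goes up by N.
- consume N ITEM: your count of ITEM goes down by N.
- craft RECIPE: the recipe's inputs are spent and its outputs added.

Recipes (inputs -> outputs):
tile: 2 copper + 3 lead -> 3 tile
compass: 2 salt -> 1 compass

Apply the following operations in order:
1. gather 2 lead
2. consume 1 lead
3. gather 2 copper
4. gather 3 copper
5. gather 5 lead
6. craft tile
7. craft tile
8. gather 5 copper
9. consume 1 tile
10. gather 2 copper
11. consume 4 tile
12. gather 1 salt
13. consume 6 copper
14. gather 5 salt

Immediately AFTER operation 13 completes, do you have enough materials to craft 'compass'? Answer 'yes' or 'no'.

After 1 (gather 2 lead): lead=2
After 2 (consume 1 lead): lead=1
After 3 (gather 2 copper): copper=2 lead=1
After 4 (gather 3 copper): copper=5 lead=1
After 5 (gather 5 lead): copper=5 lead=6
After 6 (craft tile): copper=3 lead=3 tile=3
After 7 (craft tile): copper=1 tile=6
After 8 (gather 5 copper): copper=6 tile=6
After 9 (consume 1 tile): copper=6 tile=5
After 10 (gather 2 copper): copper=8 tile=5
After 11 (consume 4 tile): copper=8 tile=1
After 12 (gather 1 salt): copper=8 salt=1 tile=1
After 13 (consume 6 copper): copper=2 salt=1 tile=1

Answer: no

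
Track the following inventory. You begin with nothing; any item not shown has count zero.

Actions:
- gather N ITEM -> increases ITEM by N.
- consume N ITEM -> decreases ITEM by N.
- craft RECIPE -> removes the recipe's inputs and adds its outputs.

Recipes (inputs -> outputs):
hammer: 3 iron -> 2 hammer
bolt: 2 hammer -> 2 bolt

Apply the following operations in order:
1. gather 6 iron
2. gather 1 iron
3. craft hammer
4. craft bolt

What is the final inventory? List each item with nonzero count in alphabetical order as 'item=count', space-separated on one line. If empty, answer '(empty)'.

After 1 (gather 6 iron): iron=6
After 2 (gather 1 iron): iron=7
After 3 (craft hammer): hammer=2 iron=4
After 4 (craft bolt): bolt=2 iron=4

Answer: bolt=2 iron=4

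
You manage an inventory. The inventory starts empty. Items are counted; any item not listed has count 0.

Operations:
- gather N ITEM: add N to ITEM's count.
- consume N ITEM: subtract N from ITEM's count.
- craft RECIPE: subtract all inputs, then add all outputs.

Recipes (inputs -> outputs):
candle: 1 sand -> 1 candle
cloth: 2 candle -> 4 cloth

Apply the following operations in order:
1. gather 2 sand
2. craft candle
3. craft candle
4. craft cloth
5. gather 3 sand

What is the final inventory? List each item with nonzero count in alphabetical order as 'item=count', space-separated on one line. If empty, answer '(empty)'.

Answer: cloth=4 sand=3

Derivation:
After 1 (gather 2 sand): sand=2
After 2 (craft candle): candle=1 sand=1
After 3 (craft candle): candle=2
After 4 (craft cloth): cloth=4
After 5 (gather 3 sand): cloth=4 sand=3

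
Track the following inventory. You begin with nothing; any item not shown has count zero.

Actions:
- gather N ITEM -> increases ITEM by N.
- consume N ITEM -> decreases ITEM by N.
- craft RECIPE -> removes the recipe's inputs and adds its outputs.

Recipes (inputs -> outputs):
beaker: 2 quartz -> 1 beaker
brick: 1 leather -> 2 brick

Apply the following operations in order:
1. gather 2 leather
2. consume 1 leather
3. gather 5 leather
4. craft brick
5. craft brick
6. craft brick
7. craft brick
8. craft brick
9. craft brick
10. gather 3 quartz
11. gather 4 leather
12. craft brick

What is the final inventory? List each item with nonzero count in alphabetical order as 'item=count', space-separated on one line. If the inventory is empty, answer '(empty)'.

After 1 (gather 2 leather): leather=2
After 2 (consume 1 leather): leather=1
After 3 (gather 5 leather): leather=6
After 4 (craft brick): brick=2 leather=5
After 5 (craft brick): brick=4 leather=4
After 6 (craft brick): brick=6 leather=3
After 7 (craft brick): brick=8 leather=2
After 8 (craft brick): brick=10 leather=1
After 9 (craft brick): brick=12
After 10 (gather 3 quartz): brick=12 quartz=3
After 11 (gather 4 leather): brick=12 leather=4 quartz=3
After 12 (craft brick): brick=14 leather=3 quartz=3

Answer: brick=14 leather=3 quartz=3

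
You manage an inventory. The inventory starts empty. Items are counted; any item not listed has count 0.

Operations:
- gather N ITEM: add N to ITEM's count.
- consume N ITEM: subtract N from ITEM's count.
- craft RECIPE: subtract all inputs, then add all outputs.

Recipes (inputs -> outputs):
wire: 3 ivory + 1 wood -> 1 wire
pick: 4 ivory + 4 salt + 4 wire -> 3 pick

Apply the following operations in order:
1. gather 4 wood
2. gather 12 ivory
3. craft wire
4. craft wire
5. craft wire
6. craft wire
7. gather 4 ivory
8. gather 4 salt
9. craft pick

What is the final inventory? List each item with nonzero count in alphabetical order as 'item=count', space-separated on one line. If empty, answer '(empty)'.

Answer: pick=3

Derivation:
After 1 (gather 4 wood): wood=4
After 2 (gather 12 ivory): ivory=12 wood=4
After 3 (craft wire): ivory=9 wire=1 wood=3
After 4 (craft wire): ivory=6 wire=2 wood=2
After 5 (craft wire): ivory=3 wire=3 wood=1
After 6 (craft wire): wire=4
After 7 (gather 4 ivory): ivory=4 wire=4
After 8 (gather 4 salt): ivory=4 salt=4 wire=4
After 9 (craft pick): pick=3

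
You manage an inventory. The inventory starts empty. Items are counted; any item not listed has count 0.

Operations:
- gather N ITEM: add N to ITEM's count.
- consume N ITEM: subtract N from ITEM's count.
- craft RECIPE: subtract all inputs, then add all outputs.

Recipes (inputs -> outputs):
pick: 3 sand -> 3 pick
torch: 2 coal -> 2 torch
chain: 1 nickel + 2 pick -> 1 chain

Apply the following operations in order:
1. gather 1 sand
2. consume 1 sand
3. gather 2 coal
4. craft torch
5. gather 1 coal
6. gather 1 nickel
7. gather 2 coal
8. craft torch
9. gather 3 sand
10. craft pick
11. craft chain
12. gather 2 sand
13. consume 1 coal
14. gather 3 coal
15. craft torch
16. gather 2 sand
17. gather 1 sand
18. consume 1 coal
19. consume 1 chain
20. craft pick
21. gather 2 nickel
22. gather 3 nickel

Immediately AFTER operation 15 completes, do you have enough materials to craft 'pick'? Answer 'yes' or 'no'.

After 1 (gather 1 sand): sand=1
After 2 (consume 1 sand): (empty)
After 3 (gather 2 coal): coal=2
After 4 (craft torch): torch=2
After 5 (gather 1 coal): coal=1 torch=2
After 6 (gather 1 nickel): coal=1 nickel=1 torch=2
After 7 (gather 2 coal): coal=3 nickel=1 torch=2
After 8 (craft torch): coal=1 nickel=1 torch=4
After 9 (gather 3 sand): coal=1 nickel=1 sand=3 torch=4
After 10 (craft pick): coal=1 nickel=1 pick=3 torch=4
After 11 (craft chain): chain=1 coal=1 pick=1 torch=4
After 12 (gather 2 sand): chain=1 coal=1 pick=1 sand=2 torch=4
After 13 (consume 1 coal): chain=1 pick=1 sand=2 torch=4
After 14 (gather 3 coal): chain=1 coal=3 pick=1 sand=2 torch=4
After 15 (craft torch): chain=1 coal=1 pick=1 sand=2 torch=6

Answer: no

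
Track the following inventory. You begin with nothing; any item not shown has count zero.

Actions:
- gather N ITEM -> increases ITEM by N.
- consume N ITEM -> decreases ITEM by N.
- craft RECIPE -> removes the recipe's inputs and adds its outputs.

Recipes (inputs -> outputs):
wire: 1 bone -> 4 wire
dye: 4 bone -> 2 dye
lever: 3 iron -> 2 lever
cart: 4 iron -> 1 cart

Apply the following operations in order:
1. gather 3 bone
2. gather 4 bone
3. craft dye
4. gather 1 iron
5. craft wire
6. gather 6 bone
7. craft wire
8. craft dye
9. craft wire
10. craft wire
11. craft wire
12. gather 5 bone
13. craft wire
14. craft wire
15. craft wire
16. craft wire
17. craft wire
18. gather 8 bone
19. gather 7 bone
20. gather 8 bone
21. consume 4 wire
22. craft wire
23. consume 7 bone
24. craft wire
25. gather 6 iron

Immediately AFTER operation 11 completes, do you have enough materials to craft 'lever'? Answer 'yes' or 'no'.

After 1 (gather 3 bone): bone=3
After 2 (gather 4 bone): bone=7
After 3 (craft dye): bone=3 dye=2
After 4 (gather 1 iron): bone=3 dye=2 iron=1
After 5 (craft wire): bone=2 dye=2 iron=1 wire=4
After 6 (gather 6 bone): bone=8 dye=2 iron=1 wire=4
After 7 (craft wire): bone=7 dye=2 iron=1 wire=8
After 8 (craft dye): bone=3 dye=4 iron=1 wire=8
After 9 (craft wire): bone=2 dye=4 iron=1 wire=12
After 10 (craft wire): bone=1 dye=4 iron=1 wire=16
After 11 (craft wire): dye=4 iron=1 wire=20

Answer: no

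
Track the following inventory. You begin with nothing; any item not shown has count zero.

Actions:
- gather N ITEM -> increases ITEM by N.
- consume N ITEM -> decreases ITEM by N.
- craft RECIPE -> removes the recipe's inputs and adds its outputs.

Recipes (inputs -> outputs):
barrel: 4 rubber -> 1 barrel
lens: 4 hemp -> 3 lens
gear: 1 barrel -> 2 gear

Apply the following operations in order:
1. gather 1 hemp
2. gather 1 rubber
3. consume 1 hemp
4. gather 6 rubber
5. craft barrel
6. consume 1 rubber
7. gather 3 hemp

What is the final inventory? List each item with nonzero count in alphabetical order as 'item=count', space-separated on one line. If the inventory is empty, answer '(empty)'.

Answer: barrel=1 hemp=3 rubber=2

Derivation:
After 1 (gather 1 hemp): hemp=1
After 2 (gather 1 rubber): hemp=1 rubber=1
After 3 (consume 1 hemp): rubber=1
After 4 (gather 6 rubber): rubber=7
After 5 (craft barrel): barrel=1 rubber=3
After 6 (consume 1 rubber): barrel=1 rubber=2
After 7 (gather 3 hemp): barrel=1 hemp=3 rubber=2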